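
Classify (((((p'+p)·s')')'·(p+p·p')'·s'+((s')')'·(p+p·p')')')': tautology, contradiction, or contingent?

(((((p'+p)·s')')'·(p+p·p')'·s'+((s')')'·(p+p·p')')')'
= ((((s')')'·(p+p·p')'·s'+((s')')'·(p+p·p')')')'
= ((((s')')'·(p+p·p')')')'
= ((((s')')'·p')')'
= ((s')')'·p'
= s'·p'
This depends on p, s, so it is not a constant.

contingent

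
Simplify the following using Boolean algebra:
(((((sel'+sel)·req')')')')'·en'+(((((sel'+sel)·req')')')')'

(((((sel'+sel)·req')')')')'·en'+(((((sel'+sel)·req')')')')'
= (((((sel'+sel)·req')')')')'   [absorption]
= ((((req')')')')'   [complement / identity]
= ((req')')'   [double negation]
= req'   [double negation]

req'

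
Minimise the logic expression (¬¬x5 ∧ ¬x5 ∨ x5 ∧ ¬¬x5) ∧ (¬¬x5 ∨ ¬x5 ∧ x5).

x5

(¬¬x5 ∧ ¬x5 ∨ x5 ∧ ¬¬x5) ∧ (¬¬x5 ∨ ¬x5 ∧ x5)
= (¬¬x5 ∧ ¬x5 ∨ x5 ∧ ¬¬x5) ∧ ¬¬x5
= ¬¬x5 ∧ ¬¬x5
= ¬¬x5
= x5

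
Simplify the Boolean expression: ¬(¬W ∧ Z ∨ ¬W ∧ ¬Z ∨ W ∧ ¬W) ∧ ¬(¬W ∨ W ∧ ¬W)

¬(¬W ∧ Z ∨ ¬W ∧ ¬Z ∨ W ∧ ¬W) ∧ ¬(¬W ∨ W ∧ ¬W)
= ¬(¬W ∨ W ∧ ¬W) ∧ ¬(¬W ∨ W ∧ ¬W)
= ¬(¬W ∨ W ∧ ¬W)
= ¬¬W
= W

W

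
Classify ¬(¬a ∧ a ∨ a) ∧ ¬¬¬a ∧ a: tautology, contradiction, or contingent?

contradiction

¬(¬a ∧ a ∨ a) ∧ ¬¬¬a ∧ a
= ¬a ∧ ¬¬¬a ∧ a   [complement / identity]
= ¬a ∧ ¬a ∧ a   [double negation]
= ¬a ∧ a   [idempotence]
= False   [complement]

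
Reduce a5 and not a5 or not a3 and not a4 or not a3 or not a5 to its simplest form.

not a3 or not a5

a5 and not a5 or not a3 and not a4 or not a3 or not a5
= a5 and not a5 or not a3 or not a5   (absorption)
= not a3 or not a5   (complement / identity)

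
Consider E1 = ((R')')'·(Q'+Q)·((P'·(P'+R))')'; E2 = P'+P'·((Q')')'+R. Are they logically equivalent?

No

E1: ((R')')'·(Q'+Q)·((P'·(P'+R))')'
    = R'·(Q'+Q)·((P'·(P'+R))')'   — double negation
    = R'·(Q'+Q)·((P')')'   — absorption
    = R'·(Q'+Q)·P'   — double negation
    = R'·P'   — complement / identity
E2: P'+P'·((Q')')'+R
    = P'+P'·Q'+R   — double negation
    = P'+R   — absorption
These differ: at P=1, Q=0, R=1, E1 = 0 but E2 = 1.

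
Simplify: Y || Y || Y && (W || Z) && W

Y || Y || Y && (W || Z) && W
= Y || Y || Y && W   (absorption)
= Y || Y   (absorption)
= Y   (idempotence)

Y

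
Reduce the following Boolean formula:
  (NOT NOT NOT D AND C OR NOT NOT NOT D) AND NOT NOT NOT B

(NOT NOT NOT D AND C OR NOT NOT NOT D) AND NOT NOT NOT B
= (NOT NOT NOT D AND C OR NOT NOT NOT D) AND NOT B
= NOT NOT NOT D AND NOT B
= NOT D AND NOT B

NOT D AND NOT B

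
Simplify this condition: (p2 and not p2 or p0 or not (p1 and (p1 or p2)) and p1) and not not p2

p0 and p2

(p2 and not p2 or p0 or not (p1 and (p1 or p2)) and p1) and not not p2
= (p2 and not p2 or p0 or not (p1 and (p1 or p2)) and p1) and p2
= (p2 and not p2 or p0 or not p1 and p1) and p2
= (p2 and not p2 or p0) and p2
= p0 and p2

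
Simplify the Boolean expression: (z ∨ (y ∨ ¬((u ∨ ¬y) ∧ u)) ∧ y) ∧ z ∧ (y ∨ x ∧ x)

z ∧ (y ∨ x)

(z ∨ (y ∨ ¬((u ∨ ¬y) ∧ u)) ∧ y) ∧ z ∧ (y ∨ x ∧ x)
= (z ∨ (y ∨ ¬u) ∧ y) ∧ z ∧ (y ∨ x ∧ x)   — absorption
= (z ∨ y) ∧ z ∧ (y ∨ x ∧ x)   — absorption
= z ∧ (y ∨ x ∧ x)   — absorption
= z ∧ (y ∨ x)   — idempotence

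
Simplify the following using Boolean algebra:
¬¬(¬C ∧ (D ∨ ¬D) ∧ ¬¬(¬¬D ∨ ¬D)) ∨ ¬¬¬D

¬C ∨ ¬D

¬¬(¬C ∧ (D ∨ ¬D) ∧ ¬¬(¬¬D ∨ ¬D)) ∨ ¬¬¬D
= ¬¬(¬C ∧ ¬¬(¬¬D ∨ ¬D)) ∨ ¬¬¬D   (complement / identity)
= ¬(C ∨ ¬(¬¬D ∨ ¬D)) ∨ ¬¬¬D   (De Morgan)
= ¬(C ∨ ¬D ∧ D) ∨ ¬¬¬D   (De Morgan)
= ¬C ∨ ¬¬¬D   (complement / identity)
= ¬C ∨ ¬D   (double negation)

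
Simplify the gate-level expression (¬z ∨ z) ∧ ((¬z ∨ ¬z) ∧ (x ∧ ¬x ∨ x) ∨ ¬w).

¬z ∧ x ∨ ¬w

(¬z ∨ z) ∧ ((¬z ∨ ¬z) ∧ (x ∧ ¬x ∨ x) ∨ ¬w)
= (¬z ∨ z) ∧ (¬z ∧ (x ∧ ¬x ∨ x) ∨ ¬w)   (idempotence)
= ¬z ∧ (x ∧ ¬x ∨ x) ∨ ¬w   (complement / identity)
= ¬z ∧ x ∨ ¬w   (complement / identity)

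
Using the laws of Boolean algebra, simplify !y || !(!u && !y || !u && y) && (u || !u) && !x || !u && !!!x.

!y || !x

!y || !(!u && !y || !u && y) && (u || !u) && !x || !u && !!!x
= !y || !(!u && !y || !u && y) && !x || !u && !!!x
= !y || !!u && !x || !u && !!!x
= !y || !!u && !x || !u && !x
= !y || u && !x || !u && !x
= !y || !x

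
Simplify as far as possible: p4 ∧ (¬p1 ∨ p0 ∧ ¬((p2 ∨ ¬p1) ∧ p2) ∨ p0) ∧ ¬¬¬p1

p4 ∧ (¬p1 ∨ p0 ∧ ¬((p2 ∨ ¬p1) ∧ p2) ∨ p0) ∧ ¬¬¬p1
= p4 ∧ (¬p1 ∨ p0 ∧ ¬p2 ∨ p0) ∧ ¬¬¬p1
= p4 ∧ (¬p1 ∨ p0 ∧ ¬p2 ∨ p0) ∧ ¬p1
= p4 ∧ (¬p1 ∨ p0) ∧ ¬p1
= p4 ∧ ¬p1

p4 ∧ ¬p1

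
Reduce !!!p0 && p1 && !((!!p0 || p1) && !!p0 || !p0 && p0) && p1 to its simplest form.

!p0 && p1

!!!p0 && p1 && !((!!p0 || p1) && !!p0 || !p0 && p0) && p1
= !!!p0 && p1 && !((!!p0 || p1) && !!p0) && p1   [complement / identity]
= !!!p0 && p1 && !!!p0 && p1   [absorption]
= !!!p0 && p1   [idempotence]
= !p0 && p1   [double negation]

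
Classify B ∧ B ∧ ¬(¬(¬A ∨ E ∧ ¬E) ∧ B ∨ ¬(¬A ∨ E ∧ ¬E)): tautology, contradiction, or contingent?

B ∧ B ∧ ¬(¬(¬A ∨ E ∧ ¬E) ∧ B ∨ ¬(¬A ∨ E ∧ ¬E))
= B ∧ ¬(¬(¬A ∨ E ∧ ¬E) ∧ B ∨ ¬(¬A ∨ E ∧ ¬E))   — idempotence
= B ∧ ¬¬(¬A ∨ E ∧ ¬E)   — absorption
= B ∧ ¬¬¬A   — complement / identity
= B ∧ ¬A   — double negation
This depends on A, B, so it is not a constant.

contingent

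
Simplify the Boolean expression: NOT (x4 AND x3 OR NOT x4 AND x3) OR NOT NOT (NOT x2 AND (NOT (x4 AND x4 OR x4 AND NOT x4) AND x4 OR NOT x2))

NOT x3 OR NOT x2

NOT (x4 AND x3 OR NOT x4 AND x3) OR NOT NOT (NOT x2 AND (NOT (x4 AND x4 OR x4 AND NOT x4) AND x4 OR NOT x2))
= NOT (x4 AND x3 OR NOT x4 AND x3) OR NOT NOT (NOT x2 AND (NOT x4 AND x4 OR NOT x2))
= NOT (x4 AND x3 OR NOT x4 AND x3) OR NOT NOT (NOT x2 AND NOT x2)
= NOT x3 OR NOT NOT (NOT x2 AND NOT x2)
= NOT x3 OR NOT x2 AND NOT x2
= NOT x3 OR NOT x2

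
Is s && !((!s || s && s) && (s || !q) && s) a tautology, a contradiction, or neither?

s && !((!s || s && s) && (s || !q) && s)
= s && !((!s || s && s) && s)   (absorption)
= s && !((!s || s) && s)   (idempotence)
= s && !s   (complement / identity)
= false   (complement)

contradiction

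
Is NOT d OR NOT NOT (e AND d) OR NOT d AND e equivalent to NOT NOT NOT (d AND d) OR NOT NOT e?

E1: NOT d OR NOT NOT (e AND d) OR NOT d AND e
    = NOT d OR e AND d OR NOT d AND e   — double negation
    = NOT d OR e   — distribution
E2: NOT NOT NOT (d AND d) OR NOT NOT e
    = NOT (d AND d) OR NOT NOT e   — double negation
    = NOT d OR NOT NOT e   — idempotence
    = NOT d OR e   — double negation
Both reduce to NOT d OR e, so they are equivalent.

Yes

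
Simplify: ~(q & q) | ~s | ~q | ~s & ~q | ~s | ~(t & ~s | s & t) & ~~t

~(q & q) | ~s | ~q | ~s & ~q | ~s | ~(t & ~s | s & t) & ~~t
= ~(q & q) | ~s | ~q | ~s & ~q | ~s | ~(t & ~s | s & t) & t
= ~q | ~s | ~q | ~s & ~q | ~s | ~(t & ~s | s & t) & t
= ~q | ~s | ~q | ~s & ~q | ~s | ~t & t
= ~q | ~s | ~q | ~s | ~t & t
= ~q | ~s | ~q | ~s
= ~q | ~s

~q | ~s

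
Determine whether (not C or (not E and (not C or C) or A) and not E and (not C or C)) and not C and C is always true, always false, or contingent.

always false

(not C or (not E and (not C or C) or A) and not E and (not C or C)) and not C and C
= (not C or not E and (not C or C)) and not C and C   — absorption
= (not C or not E) and not C and C   — complement / identity
= not C and C   — absorption
= False   — complement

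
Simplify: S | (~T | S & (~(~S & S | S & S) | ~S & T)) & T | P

S | (~T | S & (~(~S & S | S & S) | ~S & T)) & T | P
= S | (~T | S & (~S | ~S & T)) & T | P   (distribution)
= S | (~T | S & ~S) & T | P   (absorption)
= S | ~T & T | P   (complement / identity)
= S | P   (complement / identity)

S | P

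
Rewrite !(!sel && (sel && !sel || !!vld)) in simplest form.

!(!sel && (sel && !sel || !!vld))
= !(!sel && !!vld)
= sel || !vld

sel || !vld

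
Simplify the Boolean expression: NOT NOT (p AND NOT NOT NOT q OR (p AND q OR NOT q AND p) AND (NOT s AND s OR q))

NOT NOT (p AND NOT NOT NOT q OR (p AND q OR NOT q AND p) AND (NOT s AND s OR q))
= NOT NOT (p AND NOT NOT NOT q OR (p AND q OR NOT q AND p) AND q)
= NOT NOT (p AND NOT NOT NOT q OR p AND q)
= NOT NOT (p AND NOT q OR p AND q)
= NOT NOT p
= p

p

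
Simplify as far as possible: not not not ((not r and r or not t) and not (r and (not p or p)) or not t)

not not not ((not r and r or not t) and not (r and (not p or p)) or not t)
= not not not (not t and not (r and (not p or p)) or not t)
= not not not (not t and not r or not t)
= not (not t and not r or not t)
= not not t
= t

t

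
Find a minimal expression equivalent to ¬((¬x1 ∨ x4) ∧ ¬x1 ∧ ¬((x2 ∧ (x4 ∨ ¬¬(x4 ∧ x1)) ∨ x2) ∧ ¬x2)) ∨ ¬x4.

¬((¬x1 ∨ x4) ∧ ¬x1 ∧ ¬((x2 ∧ (x4 ∨ ¬¬(x4 ∧ x1)) ∨ x2) ∧ ¬x2)) ∨ ¬x4
= ¬((¬x1 ∨ x4) ∧ ¬x1 ∧ ¬((x2 ∧ (x4 ∨ x4 ∧ x1) ∨ x2) ∧ ¬x2)) ∨ ¬x4   (double negation)
= ¬((¬x1 ∨ x4) ∧ ¬x1 ∧ ¬((x2 ∧ x4 ∨ x2) ∧ ¬x2)) ∨ ¬x4   (absorption)
= ¬(¬x1 ∧ ¬((x2 ∧ x4 ∨ x2) ∧ ¬x2)) ∨ ¬x4   (absorption)
= ¬(¬x1 ∧ ¬(x2 ∧ ¬x2)) ∨ ¬x4   (absorption)
= x1 ∨ x2 ∧ ¬x2 ∨ ¬x4   (De Morgan)
= x1 ∨ ¬x4   (complement / identity)

x1 ∨ ¬x4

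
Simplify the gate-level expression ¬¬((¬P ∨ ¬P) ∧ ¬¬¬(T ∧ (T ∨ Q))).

¬P ∧ ¬T

¬¬((¬P ∨ ¬P) ∧ ¬¬¬(T ∧ (T ∨ Q)))
= ¬¬(¬P ∧ ¬¬¬(T ∧ (T ∨ Q)))   [idempotence]
= ¬¬(¬P ∧ ¬(T ∧ (T ∨ Q)))   [double negation]
= ¬¬(¬P ∧ ¬T)   [absorption]
= ¬P ∧ ¬T   [double negation]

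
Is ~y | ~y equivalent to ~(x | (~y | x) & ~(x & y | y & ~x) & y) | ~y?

E1: ~y | ~y
    = ~y   — idempotence
E2: ~(x | (~y | x) & ~(x & y | y & ~x) & y) | ~y
    = ~(x | (~y | x) & ~y & y) | ~y   — distribution
    = ~(x | ~y & y) | ~y   — absorption
    = ~x | ~y   — complement / identity
These differ: at x=0, y=1, E1 = 0 but E2 = 1.

No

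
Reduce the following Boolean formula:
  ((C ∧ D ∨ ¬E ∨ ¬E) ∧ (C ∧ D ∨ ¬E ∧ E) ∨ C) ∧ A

C ∧ A

((C ∧ D ∨ ¬E ∨ ¬E) ∧ (C ∧ D ∨ ¬E ∧ E) ∨ C) ∧ A
= ((C ∧ D ∨ ¬E) ∧ (C ∧ D ∨ ¬E ∧ E) ∨ C) ∧ A   — idempotence
= ((C ∧ D ∨ ¬E) ∧ C ∧ D ∨ C) ∧ A   — complement / identity
= (C ∧ D ∨ C) ∧ A   — absorption
= C ∧ A   — absorption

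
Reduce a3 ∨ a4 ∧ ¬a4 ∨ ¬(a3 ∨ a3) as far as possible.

True

a3 ∨ a4 ∧ ¬a4 ∨ ¬(a3 ∨ a3)
= a3 ∨ a4 ∧ ¬a4 ∨ ¬a3   — idempotence
= a3 ∨ ¬a3   — complement / identity
= True   — complement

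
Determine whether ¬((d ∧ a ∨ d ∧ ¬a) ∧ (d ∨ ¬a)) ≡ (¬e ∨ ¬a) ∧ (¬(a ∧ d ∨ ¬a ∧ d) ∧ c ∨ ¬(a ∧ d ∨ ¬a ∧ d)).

No

E1: ¬((d ∧ a ∨ d ∧ ¬a) ∧ (d ∨ ¬a))
    = ¬(d ∧ (d ∨ ¬a))
    = ¬d
E2: (¬e ∨ ¬a) ∧ (¬(a ∧ d ∨ ¬a ∧ d) ∧ c ∨ ¬(a ∧ d ∨ ¬a ∧ d))
    = (¬e ∨ ¬a) ∧ ¬(a ∧ d ∨ ¬a ∧ d)
    = (¬e ∨ ¬a) ∧ ¬d
These differ: at a=1, c=0, d=0, e=1, E1 = 1 but E2 = 0.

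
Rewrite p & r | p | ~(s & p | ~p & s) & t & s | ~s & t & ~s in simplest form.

p & r | p | ~(s & p | ~p & s) & t & s | ~s & t & ~s
= p & r | p | ~s & t & s | ~s & t & ~s
= p | ~s & t & s | ~s & t & ~s
= p | ~s & t

p | ~s & t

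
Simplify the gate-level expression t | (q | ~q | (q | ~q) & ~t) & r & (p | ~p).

t | r

t | (q | ~q | (q | ~q) & ~t) & r & (p | ~p)
= t | (q | ~q | (q | ~q) & ~t) & r   (complement / identity)
= t | (q | ~q) & r   (absorption)
= t | r   (complement / identity)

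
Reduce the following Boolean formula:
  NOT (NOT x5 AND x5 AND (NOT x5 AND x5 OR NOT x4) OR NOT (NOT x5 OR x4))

NOT x5 OR x4

NOT (NOT x5 AND x5 AND (NOT x5 AND x5 OR NOT x4) OR NOT (NOT x5 OR x4))
= NOT (NOT x5 AND x5 OR NOT (NOT x5 OR x4))   (absorption)
= NOT NOT (NOT x5 OR x4)   (complement / identity)
= NOT x5 OR x4   (double negation)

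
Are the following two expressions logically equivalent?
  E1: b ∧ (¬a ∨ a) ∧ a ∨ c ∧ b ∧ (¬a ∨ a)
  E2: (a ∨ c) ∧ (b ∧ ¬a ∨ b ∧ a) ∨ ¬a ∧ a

E1: b ∧ (¬a ∨ a) ∧ a ∨ c ∧ b ∧ (¬a ∨ a)
    = (a ∨ c) ∧ b ∧ (¬a ∨ a)   — distribution
    = (a ∨ c) ∧ b   — complement / identity
E2: (a ∨ c) ∧ (b ∧ ¬a ∨ b ∧ a) ∨ ¬a ∧ a
    = (a ∨ c) ∧ b ∨ ¬a ∧ a   — distribution
    = (a ∨ c) ∧ b   — complement / identity
Both reduce to (a ∨ c) ∧ b, so they are equivalent.

Yes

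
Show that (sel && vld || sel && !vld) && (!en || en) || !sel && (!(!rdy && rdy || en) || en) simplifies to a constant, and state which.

(sel && vld || sel && !vld) && (!en || en) || !sel && (!(!rdy && rdy || en) || en)
= (sel && vld || sel && !vld) && (!en || en) || !sel && (!en || en)   — complement / identity
= sel && (!en || en) || !sel && (!en || en)   — distribution
= !en || en   — distribution
= true   — complement

true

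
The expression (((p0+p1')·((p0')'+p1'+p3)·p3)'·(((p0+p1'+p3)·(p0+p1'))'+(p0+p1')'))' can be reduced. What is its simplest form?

p0+p1'

(((p0+p1')·((p0')'+p1'+p3)·p3)'·(((p0+p1'+p3)·(p0+p1'))'+(p0+p1')'))'
= (((p0+p1')·((p0')'+p1'+p3)·p3)'·((p0+p1')'+(p0+p1')'))'
= (((p0+p1')·((p0')'+p1'+p3)·p3)'·(p0+p1')')'
= (p0+p1')·((p0')'+p1'+p3)·p3+p0+p1'
= (p0+p1')·(p0+p1'+p3)·p3+p0+p1'
= (p0+p1')·p3+p0+p1'
= p0+p1'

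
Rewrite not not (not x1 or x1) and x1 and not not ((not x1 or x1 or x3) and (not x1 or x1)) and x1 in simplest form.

not not (not x1 or x1) and x1 and not not ((not x1 or x1 or x3) and (not x1 or x1)) and x1
= not not (not x1 or x1) and x1 and not not (not x1 or x1) and x1
= not not (not x1 or x1) and x1
= (not x1 or x1) and x1
= x1

x1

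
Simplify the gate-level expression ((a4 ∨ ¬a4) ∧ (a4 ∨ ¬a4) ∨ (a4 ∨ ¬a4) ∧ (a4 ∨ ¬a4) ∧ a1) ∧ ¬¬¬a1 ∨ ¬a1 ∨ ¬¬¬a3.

¬a1 ∨ ¬a3

((a4 ∨ ¬a4) ∧ (a4 ∨ ¬a4) ∨ (a4 ∨ ¬a4) ∧ (a4 ∨ ¬a4) ∧ a1) ∧ ¬¬¬a1 ∨ ¬a1 ∨ ¬¬¬a3
= (a4 ∨ ¬a4) ∧ (a4 ∨ ¬a4) ∧ ¬¬¬a1 ∨ ¬a1 ∨ ¬¬¬a3   (absorption)
= (a4 ∨ ¬a4) ∧ ¬¬¬a1 ∨ ¬a1 ∨ ¬¬¬a3   (complement / identity)
= (a4 ∨ ¬a4) ∧ ¬a1 ∨ ¬a1 ∨ ¬¬¬a3   (double negation)
= (a4 ∨ ¬a4) ∧ ¬a1 ∨ ¬a1 ∨ ¬a3   (double negation)
= ¬a1 ∨ ¬a1 ∨ ¬a3   (complement / identity)
= ¬a1 ∨ ¬a3   (idempotence)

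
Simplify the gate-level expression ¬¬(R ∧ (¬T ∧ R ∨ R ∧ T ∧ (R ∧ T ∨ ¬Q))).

R

¬¬(R ∧ (¬T ∧ R ∨ R ∧ T ∧ (R ∧ T ∨ ¬Q)))
= ¬¬(R ∧ (¬T ∧ R ∨ R ∧ T))   (absorption)
= ¬¬(R ∧ R)   (distribution)
= R ∧ R   (double negation)
= R   (idempotence)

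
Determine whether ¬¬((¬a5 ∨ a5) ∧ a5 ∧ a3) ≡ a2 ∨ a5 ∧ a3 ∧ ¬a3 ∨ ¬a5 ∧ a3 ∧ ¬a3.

No

E1: ¬¬((¬a5 ∨ a5) ∧ a5 ∧ a3)
    = ¬¬(a5 ∧ a3)
    = a5 ∧ a3
E2: a2 ∨ a5 ∧ a3 ∧ ¬a3 ∨ ¬a5 ∧ a3 ∧ ¬a3
    = a2 ∨ a3 ∧ ¬a3
    = a2
These differ: at a2=1, a3=0, a5=0, E1 = 0 but E2 = 1.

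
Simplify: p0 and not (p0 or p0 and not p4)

p0 and not (p0 or p0 and not p4)
= p0 and not p0
= False

False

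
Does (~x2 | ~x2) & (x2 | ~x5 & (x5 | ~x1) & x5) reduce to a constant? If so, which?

yes, False

(~x2 | ~x2) & (x2 | ~x5 & (x5 | ~x1) & x5)
= (~x2 | ~x2) & (x2 | ~x5 & x5)
= ~x2 & (x2 | ~x5 & x5)
= ~x2 & x2
= 0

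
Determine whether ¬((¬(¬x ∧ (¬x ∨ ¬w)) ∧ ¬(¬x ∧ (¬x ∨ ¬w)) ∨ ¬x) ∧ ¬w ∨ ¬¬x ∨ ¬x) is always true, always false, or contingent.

¬((¬(¬x ∧ (¬x ∨ ¬w)) ∧ ¬(¬x ∧ (¬x ∨ ¬w)) ∨ ¬x) ∧ ¬w ∨ ¬¬x ∨ ¬x)
= ¬((¬(¬x ∧ (¬x ∨ ¬w)) ∨ ¬x) ∧ ¬w ∨ ¬¬x ∨ ¬x)   [idempotence]
= ¬((¬¬x ∨ ¬x) ∧ ¬w ∨ ¬¬x ∨ ¬x)   [absorption]
= ¬(¬¬x ∨ ¬x)   [absorption]
= ¬x ∧ x   [De Morgan]
= False   [complement]

always false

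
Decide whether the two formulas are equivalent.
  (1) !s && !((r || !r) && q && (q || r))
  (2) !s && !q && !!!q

Yes

E1: !s && !((r || !r) && q && (q || r))
    = !s && !((r || !r) && q)
    = !s && !q
E2: !s && !q && !!!q
    = !s && !q && !q
    = !s && !q
Both reduce to !s && !q, so they are equivalent.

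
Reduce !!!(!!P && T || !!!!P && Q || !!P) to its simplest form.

!P

!!!(!!P && T || !!!!P && Q || !!P)
= !!!(!!P && T || !!P && Q || !!P)
= !!!(!!P && T || !!P)
= !!!!!P
= !!!P
= !P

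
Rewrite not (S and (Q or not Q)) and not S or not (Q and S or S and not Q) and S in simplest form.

not S

not (S and (Q or not Q)) and not S or not (Q and S or S and not Q) and S
= not (S and (Q or not Q)) and not S or not S and S
= not S and not S or not S and S
= (not S or S) and not S
= not S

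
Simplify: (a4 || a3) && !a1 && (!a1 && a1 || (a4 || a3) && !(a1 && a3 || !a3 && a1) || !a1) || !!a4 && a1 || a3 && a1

a4 || a3

(a4 || a3) && !a1 && (!a1 && a1 || (a4 || a3) && !(a1 && a3 || !a3 && a1) || !a1) || !!a4 && a1 || a3 && a1
= (a4 || a3) && !a1 && ((a4 || a3) && !(a1 && a3 || !a3 && a1) || !a1) || !!a4 && a1 || a3 && a1   (complement / identity)
= (a4 || a3) && !a1 && ((a4 || a3) && !(a1 && a3 || !a3 && a1) || !a1) || a4 && a1 || a3 && a1   (double negation)
= (a4 || a3) && !a1 && ((a4 || a3) && !a1 || !a1) || a4 && a1 || a3 && a1   (distribution)
= (a4 || a3) && !a1 && ((a4 || a3) && !a1 || !a1) || a1 && (a4 || a3)   (distribution)
= (a4 || a3) && !a1 || a1 && (a4 || a3)   (absorption)
= a4 || a3   (distribution)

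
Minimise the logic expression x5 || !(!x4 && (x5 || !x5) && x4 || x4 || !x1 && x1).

x5 || !x4

x5 || !(!x4 && (x5 || !x5) && x4 || x4 || !x1 && x1)
= x5 || !(!x4 && (x5 || !x5) && x4 || x4)   — complement / identity
= x5 || !(!x4 && x4 || x4)   — complement / identity
= x5 || !x4   — complement / identity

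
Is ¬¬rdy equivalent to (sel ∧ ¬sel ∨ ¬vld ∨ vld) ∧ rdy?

E1: ¬¬rdy
    = rdy
E2: (sel ∧ ¬sel ∨ ¬vld ∨ vld) ∧ rdy
    = (¬vld ∨ vld) ∧ rdy
    = rdy
Both reduce to rdy, so they are equivalent.

Yes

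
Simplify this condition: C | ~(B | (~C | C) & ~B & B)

C | ~(B | (~C | C) & ~B & B)
= C | ~(B | ~B & B)   [complement / identity]
= C | ~B   [complement / identity]

C | ~B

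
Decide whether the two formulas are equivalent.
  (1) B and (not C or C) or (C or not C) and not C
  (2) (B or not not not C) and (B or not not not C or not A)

Yes

E1: B and (not C or C) or (C or not C) and not C
    = B or (C or not C) and not C   [complement / identity]
    = B or not C   [complement / identity]
E2: (B or not not not C) and (B or not not not C or not A)
    = B or not not not C   [absorption]
    = B or not C   [double negation]
Both reduce to B or not C, so they are equivalent.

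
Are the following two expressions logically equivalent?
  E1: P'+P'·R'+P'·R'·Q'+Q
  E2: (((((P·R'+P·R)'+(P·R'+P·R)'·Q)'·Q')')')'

E1: P'+P'·R'+P'·R'·Q'+Q
    = P'+P'·R'+Q   (absorption)
    = P'+Q   (absorption)
E2: (((((P·R'+P·R)'+(P·R'+P·R)'·Q)'·Q')')')'
    = (((((P·R'+P·R)')'·Q')')')'   (absorption)
    = (((P·R'+P·R)'+Q)')'   (De Morgan)
    = ((P'+Q)')'   (distribution)
    = P'+Q   (double negation)
Both reduce to P'+Q, so they are equivalent.

Yes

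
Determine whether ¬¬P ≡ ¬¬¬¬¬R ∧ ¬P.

No

E1: ¬¬P
    = P
E2: ¬¬¬¬¬R ∧ ¬P
    = ¬¬¬R ∧ ¬P
    = ¬R ∧ ¬P
These differ: at P=1, R=0, E1 = 1 but E2 = 0.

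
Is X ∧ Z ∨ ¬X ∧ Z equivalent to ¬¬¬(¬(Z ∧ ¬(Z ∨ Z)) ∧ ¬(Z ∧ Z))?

Yes

E1: X ∧ Z ∨ ¬X ∧ Z
    = Z   [distribution]
E2: ¬¬¬(¬(Z ∧ ¬(Z ∨ Z)) ∧ ¬(Z ∧ Z))
    = ¬¬¬(¬(Z ∧ ¬Z) ∧ ¬(Z ∧ Z))   [idempotence]
    = ¬¬(Z ∧ ¬Z ∨ Z ∧ Z)   [De Morgan]
    = ¬¬Z   [distribution]
    = Z   [double negation]
Both reduce to Z, so they are equivalent.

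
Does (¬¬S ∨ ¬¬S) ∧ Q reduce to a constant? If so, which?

(¬¬S ∨ ¬¬S) ∧ Q
= ¬¬S ∧ Q   [idempotence]
= S ∧ Q   [double negation]
This depends on Q, S, so it is not a constant.

no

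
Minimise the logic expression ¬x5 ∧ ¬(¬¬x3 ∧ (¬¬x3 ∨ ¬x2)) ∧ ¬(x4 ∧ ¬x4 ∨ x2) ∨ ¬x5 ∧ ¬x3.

¬x5 ∧ ¬(¬¬x3 ∧ (¬¬x3 ∨ ¬x2)) ∧ ¬(x4 ∧ ¬x4 ∨ x2) ∨ ¬x5 ∧ ¬x3
= ¬x5 ∧ ¬¬¬x3 ∧ ¬(x4 ∧ ¬x4 ∨ x2) ∨ ¬x5 ∧ ¬x3
= ¬x5 ∧ ¬¬¬x3 ∧ ¬x2 ∨ ¬x5 ∧ ¬x3
= ¬x5 ∧ ¬x3 ∧ ¬x2 ∨ ¬x5 ∧ ¬x3
= ¬x5 ∧ ¬x3

¬x5 ∧ ¬x3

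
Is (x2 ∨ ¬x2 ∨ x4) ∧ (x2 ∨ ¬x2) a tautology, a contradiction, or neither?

(x2 ∨ ¬x2 ∨ x4) ∧ (x2 ∨ ¬x2)
= x2 ∨ ¬x2   [absorption]
= True   [complement]

tautology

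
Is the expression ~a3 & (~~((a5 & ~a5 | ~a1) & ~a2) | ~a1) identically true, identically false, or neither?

~a3 & (~~((a5 & ~a5 | ~a1) & ~a2) | ~a1)
= ~a3 & (~~(~a1 & ~a2) | ~a1)   (complement / identity)
= ~a3 & (~a1 & ~a2 | ~a1)   (double negation)
= ~a3 & ~a1   (absorption)
This depends on a1, a3, so it is not a constant.

neither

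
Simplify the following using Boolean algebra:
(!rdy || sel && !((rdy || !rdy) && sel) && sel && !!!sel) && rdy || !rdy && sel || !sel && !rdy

(!rdy || sel && !((rdy || !rdy) && sel) && sel && !!!sel) && rdy || !rdy && sel || !sel && !rdy
= (!rdy || sel && !sel && sel && !!!sel) && rdy || !rdy && sel || !sel && !rdy
= (!rdy || sel && !sel && sel && !!!sel) && rdy || !rdy
= (!rdy || sel && !sel && sel && !sel) && rdy || !rdy
= (!rdy || sel && !sel) && rdy || !rdy
= !rdy && rdy || !rdy
= !rdy

!rdy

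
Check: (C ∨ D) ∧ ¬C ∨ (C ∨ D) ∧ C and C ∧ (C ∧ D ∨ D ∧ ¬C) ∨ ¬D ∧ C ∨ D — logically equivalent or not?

E1: (C ∨ D) ∧ ¬C ∨ (C ∨ D) ∧ C
    = C ∨ D   [distribution]
E2: C ∧ (C ∧ D ∨ D ∧ ¬C) ∨ ¬D ∧ C ∨ D
    = C ∧ D ∨ ¬D ∧ C ∨ D   [distribution]
    = C ∨ D   [distribution]
Both reduce to C ∨ D, so they are equivalent.

Yes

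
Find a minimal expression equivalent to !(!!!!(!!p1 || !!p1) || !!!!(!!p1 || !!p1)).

!(!!!!(!!p1 || !!p1) || !!!!(!!p1 || !!p1))
= !!!!!(!!p1 || !!p1)   — idempotence
= !!!(!!p1 || !!p1)   — double negation
= !!!(p1 || !!p1)   — double negation
= !!!(p1 || p1)   — double negation
= !!!p1   — idempotence
= !p1   — double negation

!p1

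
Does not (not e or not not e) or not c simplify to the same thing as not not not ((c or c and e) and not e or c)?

Yes

E1: not (not e or not not e) or not c
    = e and not e or not c   (De Morgan)
    = not c   (complement / identity)
E2: not not not ((c or c and e) and not e or c)
    = not ((c or c and e) and not e or c)   (double negation)
    = not (c and not e or c)   (absorption)
    = not c   (absorption)
Both reduce to not c, so they are equivalent.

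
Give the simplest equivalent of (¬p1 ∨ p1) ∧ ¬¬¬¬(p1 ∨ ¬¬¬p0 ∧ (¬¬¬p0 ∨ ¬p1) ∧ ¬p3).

p1 ∨ ¬p0 ∧ ¬p3

(¬p1 ∨ p1) ∧ ¬¬¬¬(p1 ∨ ¬¬¬p0 ∧ (¬¬¬p0 ∨ ¬p1) ∧ ¬p3)
= (¬p1 ∨ p1) ∧ ¬¬¬¬(p1 ∨ ¬¬¬p0 ∧ ¬p3)
= (¬p1 ∨ p1) ∧ ¬¬¬¬(p1 ∨ ¬p0 ∧ ¬p3)
= ¬¬¬¬(p1 ∨ ¬p0 ∧ ¬p3)
= ¬¬(p1 ∨ ¬p0 ∧ ¬p3)
= p1 ∨ ¬p0 ∧ ¬p3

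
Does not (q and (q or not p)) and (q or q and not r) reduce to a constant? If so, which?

yes, False

not (q and (q or not p)) and (q or q and not r)
= not (q and (q or not p)) and q   [absorption]
= not q and q   [absorption]
= False   [complement]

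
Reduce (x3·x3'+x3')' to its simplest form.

x3

(x3·x3'+x3')'
= (x3')'   [complement / identity]
= x3   [double negation]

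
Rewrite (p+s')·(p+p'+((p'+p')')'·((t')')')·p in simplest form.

(p+s')·(p+p'+((p'+p')')'·((t')')')·p
= (p+s')·(p+p'+(p'+p')·((t')')')·p   [double negation]
= (p+s')·(p+p'+(p'+p')·t')·p   [double negation]
= (p+s')·(p+p'+p'·t')·p   [idempotence]
= (p+s')·(p+p')·p   [absorption]
= (p+s')·p   [complement / identity]
= p   [absorption]

p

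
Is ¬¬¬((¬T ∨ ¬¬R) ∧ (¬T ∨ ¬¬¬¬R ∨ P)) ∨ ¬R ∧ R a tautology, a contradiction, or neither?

¬¬¬((¬T ∨ ¬¬R) ∧ (¬T ∨ ¬¬¬¬R ∨ P)) ∨ ¬R ∧ R
= ¬¬¬((¬T ∨ ¬¬R) ∧ (¬T ∨ ¬¬R ∨ P)) ∨ ¬R ∧ R
= ¬¬¬((¬T ∨ ¬¬R) ∧ (¬T ∨ ¬¬R ∨ P))
= ¬¬¬(¬T ∨ ¬¬R)
= ¬(¬T ∨ ¬¬R)
= T ∧ ¬R
This depends on R, T, so it is not a constant.

neither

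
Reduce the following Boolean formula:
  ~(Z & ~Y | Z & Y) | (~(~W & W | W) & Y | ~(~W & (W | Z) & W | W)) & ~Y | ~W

~Z | ~W

~(Z & ~Y | Z & Y) | (~(~W & W | W) & Y | ~(~W & (W | Z) & W | W)) & ~Y | ~W
= ~(Z & ~Y | Z & Y) | (~(~W & W | W) & Y | ~(~W & W | W)) & ~Y | ~W   [absorption]
= ~(Z & ~Y | Z & Y) | ~(~W & W | W) & ~Y | ~W   [absorption]
= ~(Z & ~Y | Z & Y) | ~W & ~Y | ~W   [complement / identity]
= ~(Z & ~Y | Z & Y) | ~W   [absorption]
= ~Z | ~W   [distribution]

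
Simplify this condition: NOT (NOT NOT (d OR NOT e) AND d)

NOT (NOT NOT (d OR NOT e) AND d)
= NOT ((d OR NOT e) AND d)   — double negation
= NOT d   — absorption

NOT d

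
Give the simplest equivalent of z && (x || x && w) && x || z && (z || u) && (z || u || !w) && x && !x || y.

z && x || y

z && (x || x && w) && x || z && (z || u) && (z || u || !w) && x && !x || y
= z && x && x || z && (z || u) && (z || u || !w) && x && !x || y   — absorption
= z && x && x || z && (z || u) && x && !x || y   — absorption
= z && x && x || z && x && !x || y   — absorption
= z && x || y   — distribution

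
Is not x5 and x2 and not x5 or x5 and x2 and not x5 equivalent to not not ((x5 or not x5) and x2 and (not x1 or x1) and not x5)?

E1: not x5 and x2 and not x5 or x5 and x2 and not x5
    = x2 and not x5   [distribution]
E2: not not ((x5 or not x5) and x2 and (not x1 or x1) and not x5)
    = not not ((x5 or not x5) and x2 and not x5)   [complement / identity]
    = not not (x2 and not x5)   [complement / identity]
    = x2 and not x5   [double negation]
Both reduce to x2 and not x5, so they are equivalent.

Yes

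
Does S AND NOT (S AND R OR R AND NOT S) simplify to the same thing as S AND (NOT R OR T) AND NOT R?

E1: S AND NOT (S AND R OR R AND NOT S)
    = S AND NOT R   [distribution]
E2: S AND (NOT R OR T) AND NOT R
    = S AND NOT R   [absorption]
Both reduce to S AND NOT R, so they are equivalent.

Yes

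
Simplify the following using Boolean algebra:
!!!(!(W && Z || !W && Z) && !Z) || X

Z || X

!!!(!(W && Z || !W && Z) && !Z) || X
= !!!(!Z && !Z) || X   (distribution)
= !!!!Z || X   (idempotence)
= !!Z || X   (double negation)
= Z || X   (double negation)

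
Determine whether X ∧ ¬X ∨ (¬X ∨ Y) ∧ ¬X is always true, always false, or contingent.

contingent

X ∧ ¬X ∨ (¬X ∨ Y) ∧ ¬X
= X ∧ ¬X ∨ ¬X   (absorption)
= ¬X   (complement / identity)
This depends on X, so it is not a constant.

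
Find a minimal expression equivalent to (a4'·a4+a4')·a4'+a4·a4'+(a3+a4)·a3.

(a4'·a4+a4')·a4'+a4·a4'+(a3+a4)·a3
= (a4'·a4+a4')·a4'+a4·a4'+a3   (absorption)
= a4'·a4'+a4·a4'+a3   (complement / identity)
= a4'+a3   (distribution)

a4'+a3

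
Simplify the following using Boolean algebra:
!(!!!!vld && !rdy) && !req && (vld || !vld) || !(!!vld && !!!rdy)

!vld || rdy

!(!!!!vld && !rdy) && !req && (vld || !vld) || !(!!vld && !!!rdy)
= !(!!vld && !rdy) && !req && (vld || !vld) || !(!!vld && !!!rdy)   (double negation)
= !(!!vld && !rdy) && !req || !(!!vld && !!!rdy)   (complement / identity)
= !(!!vld && !rdy) && !req || !(!!vld && !rdy)   (double negation)
= !(!!vld && !rdy)   (absorption)
= !vld || rdy   (De Morgan)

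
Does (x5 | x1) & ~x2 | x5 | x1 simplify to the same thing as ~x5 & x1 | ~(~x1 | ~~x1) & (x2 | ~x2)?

E1: (x5 | x1) & ~x2 | x5 | x1
    = x5 | x1
E2: ~x5 & x1 | ~(~x1 | ~~x1) & (x2 | ~x2)
    = ~x5 & x1 | ~(~x1 | ~~x1)
    = ~x5 & x1 | x1 & ~x1
    = ~x5 & x1
These differ: at x1=1, x2=0, x5=1, E1 = 1 but E2 = 0.

No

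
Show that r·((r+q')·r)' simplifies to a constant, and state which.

r·((r+q')·r)'
= r·r'   (absorption)
= 0   (complement)

0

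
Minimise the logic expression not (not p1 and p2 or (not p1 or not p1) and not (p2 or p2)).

p1

not (not p1 and p2 or (not p1 or not p1) and not (p2 or p2))
= not (not p1 and p2 or not p1 and not (p2 or p2))   [idempotence]
= not (not p1 and p2 or not p1 and not p2)   [idempotence]
= not not p1   [distribution]
= p1   [double negation]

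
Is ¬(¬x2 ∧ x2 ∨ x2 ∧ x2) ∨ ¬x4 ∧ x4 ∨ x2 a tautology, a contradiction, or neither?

¬(¬x2 ∧ x2 ∨ x2 ∧ x2) ∨ ¬x4 ∧ x4 ∨ x2
= ¬x2 ∨ ¬x4 ∧ x4 ∨ x2   [distribution]
= ¬x2 ∨ x2   [complement / identity]
= True   [complement]

tautology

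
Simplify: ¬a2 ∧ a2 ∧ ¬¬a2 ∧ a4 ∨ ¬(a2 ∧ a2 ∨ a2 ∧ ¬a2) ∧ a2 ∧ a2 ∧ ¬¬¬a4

False

¬a2 ∧ a2 ∧ ¬¬a2 ∧ a4 ∨ ¬(a2 ∧ a2 ∨ a2 ∧ ¬a2) ∧ a2 ∧ a2 ∧ ¬¬¬a4
= ¬a2 ∧ a2 ∧ ¬¬a2 ∧ a4 ∨ ¬(a2 ∧ a2 ∨ a2 ∧ ¬a2) ∧ a2 ∧ a2 ∧ ¬a4   (double negation)
= ¬a2 ∧ a2 ∧ a2 ∧ a4 ∨ ¬(a2 ∧ a2 ∨ a2 ∧ ¬a2) ∧ a2 ∧ a2 ∧ ¬a4   (double negation)
= ¬a2 ∧ a2 ∧ a2 ∧ a4 ∨ ¬a2 ∧ a2 ∧ a2 ∧ ¬a4   (distribution)
= ¬a2 ∧ a2 ∧ a2   (distribution)
= ¬a2 ∧ a2   (idempotence)
= False   (complement)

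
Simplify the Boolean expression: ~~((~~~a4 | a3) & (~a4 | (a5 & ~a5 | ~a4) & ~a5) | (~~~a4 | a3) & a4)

~~((~~~a4 | a3) & (~a4 | (a5 & ~a5 | ~a4) & ~a5) | (~~~a4 | a3) & a4)
= ~~((~~~a4 | a3) & (~a4 | ~a4 & ~a5) | (~~~a4 | a3) & a4)   (complement / identity)
= ~~((~~~a4 | a3) & ~a4 | (~~~a4 | a3) & a4)   (absorption)
= ~~(~~~a4 | a3)   (distribution)
= ~~(~a4 | a3)   (double negation)
= ~a4 | a3   (double negation)

~a4 | a3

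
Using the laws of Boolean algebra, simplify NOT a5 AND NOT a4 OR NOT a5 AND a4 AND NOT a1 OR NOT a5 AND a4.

NOT a5

NOT a5 AND NOT a4 OR NOT a5 AND a4 AND NOT a1 OR NOT a5 AND a4
= NOT a5 AND NOT a4 OR NOT a5 AND a4   (absorption)
= NOT a5   (distribution)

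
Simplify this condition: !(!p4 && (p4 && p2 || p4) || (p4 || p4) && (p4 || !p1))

!(!p4 && (p4 && p2 || p4) || (p4 || p4) && (p4 || !p1))
= !(!p4 && (p4 && p2 || p4) || p4 || p4 && !p1)   — distribution
= !(!p4 && p4 || p4 || p4 && !p1)   — absorption
= !(!p4 && p4 || p4)   — absorption
= !p4   — complement / identity

!p4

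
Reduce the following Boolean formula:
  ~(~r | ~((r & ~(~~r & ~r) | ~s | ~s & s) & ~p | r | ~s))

~(~r | ~((r & ~(~~r & ~r) | ~s | ~s & s) & ~p | r | ~s))
= ~(~r | ~((r & ~(~~r & ~r) | ~s) & ~p | r | ~s))   (complement / identity)
= ~(~r | ~((r & (~r | r) | ~s) & ~p | r | ~s))   (De Morgan)
= ~(~r | ~((r | ~s) & ~p | r | ~s))   (complement / identity)
= ~(~r | ~(r | ~s))   (absorption)
= r & (r | ~s)   (De Morgan)
= r   (absorption)

r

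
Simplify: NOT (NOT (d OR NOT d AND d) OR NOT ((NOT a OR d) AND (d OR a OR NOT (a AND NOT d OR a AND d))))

d

NOT (NOT (d OR NOT d AND d) OR NOT ((NOT a OR d) AND (d OR a OR NOT (a AND NOT d OR a AND d))))
= NOT (NOT (d OR NOT d AND d) OR NOT ((NOT a OR d) AND (d OR a OR NOT a)))   (distribution)
= NOT (NOT (d OR NOT d AND d) OR NOT (d AND (d OR a) OR NOT a))   (distribution)
= NOT (NOT (d OR NOT d AND d) OR NOT (d OR NOT a))   (absorption)
= NOT (NOT d OR NOT (d OR NOT a))   (complement / identity)
= d AND (d OR NOT a)   (De Morgan)
= d   (absorption)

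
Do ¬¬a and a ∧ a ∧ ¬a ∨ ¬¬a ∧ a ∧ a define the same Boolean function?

Yes

E1: ¬¬a
    = a   — double negation
E2: a ∧ a ∧ ¬a ∨ ¬¬a ∧ a ∧ a
    = a ∧ a ∧ ¬a ∨ a ∧ a ∧ a   — double negation
    = a ∧ a   — distribution
    = a   — idempotence
Both reduce to a, so they are equivalent.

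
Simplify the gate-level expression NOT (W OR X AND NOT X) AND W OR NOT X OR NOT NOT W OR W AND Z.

NOT X OR W

NOT (W OR X AND NOT X) AND W OR NOT X OR NOT NOT W OR W AND Z
= NOT W AND W OR NOT X OR NOT NOT W OR W AND Z   — complement / identity
= NOT W AND W OR NOT X OR W OR W AND Z   — double negation
= NOT X OR W OR W AND Z   — complement / identity
= NOT X OR W   — absorption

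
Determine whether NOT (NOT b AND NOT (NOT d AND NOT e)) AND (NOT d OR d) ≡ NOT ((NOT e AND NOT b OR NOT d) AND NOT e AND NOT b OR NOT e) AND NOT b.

E1: NOT (NOT b AND NOT (NOT d AND NOT e)) AND (NOT d OR d)
    = (b OR NOT d AND NOT e) AND (NOT d OR d)   (De Morgan)
    = b OR NOT d AND NOT e   (complement / identity)
E2: NOT ((NOT e AND NOT b OR NOT d) AND NOT e AND NOT b OR NOT e) AND NOT b
    = NOT (NOT e AND NOT b OR NOT e) AND NOT b   (absorption)
    = NOT NOT e AND NOT b   (absorption)
    = e AND NOT b   (double negation)
These differ: at b=1, d=0, e=0, E1 = 1 but E2 = 0.

No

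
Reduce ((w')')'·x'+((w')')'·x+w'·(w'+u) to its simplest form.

w'

((w')')'·x'+((w')')'·x+w'·(w'+u)
= ((w')')'·x'+((w')')'·x+w'   (absorption)
= ((w')')'+w'   (distribution)
= w'+w'   (double negation)
= w'   (idempotence)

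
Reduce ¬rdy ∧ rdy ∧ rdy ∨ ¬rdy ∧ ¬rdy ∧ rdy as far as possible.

¬rdy ∧ rdy ∧ rdy ∨ ¬rdy ∧ ¬rdy ∧ rdy
= ¬rdy ∧ rdy   — distribution
= False   — complement

False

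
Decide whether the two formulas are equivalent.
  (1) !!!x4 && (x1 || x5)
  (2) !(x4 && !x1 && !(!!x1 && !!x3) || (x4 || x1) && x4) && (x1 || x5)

Yes

E1: !!!x4 && (x1 || x5)
    = !x4 && (x1 || x5)   — double negation
E2: !(x4 && !x1 && !(!!x1 && !!x3) || (x4 || x1) && x4) && (x1 || x5)
    = !(x4 && !x1 && !(!!x1 && !!x3) || x4) && (x1 || x5)   — absorption
    = !(x4 && !x1 && (!x1 || !x3) || x4) && (x1 || x5)   — De Morgan
    = !(x4 && !x1 || x4) && (x1 || x5)   — absorption
    = !x4 && (x1 || x5)   — absorption
Both reduce to !x4 && (x1 || x5), so they are equivalent.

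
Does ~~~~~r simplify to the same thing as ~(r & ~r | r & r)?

E1: ~~~~~r
    = ~~~r   (double negation)
    = ~r   (double negation)
E2: ~(r & ~r | r & r)
    = ~r   (distribution)
Both reduce to ~r, so they are equivalent.

Yes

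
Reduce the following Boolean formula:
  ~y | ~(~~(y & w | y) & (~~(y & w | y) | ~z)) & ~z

~y

~y | ~(~~(y & w | y) & (~~(y & w | y) | ~z)) & ~z
= ~y | ~~~(y & w | y) & ~z   (absorption)
= ~y | ~~~y & ~z   (absorption)
= ~y | ~y & ~z   (double negation)
= ~y   (absorption)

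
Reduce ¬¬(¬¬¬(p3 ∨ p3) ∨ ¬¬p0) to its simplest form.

¬p3 ∨ p0

¬¬(¬¬¬(p3 ∨ p3) ∨ ¬¬p0)
= ¬¬(¬¬¬p3 ∨ ¬¬p0)   — idempotence
= ¬(¬¬p3 ∧ ¬p0)   — De Morgan
= ¬p3 ∨ p0   — De Morgan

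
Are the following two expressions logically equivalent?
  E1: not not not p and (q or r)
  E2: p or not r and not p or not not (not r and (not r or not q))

No

E1: not not not p and (q or r)
    = not p and (q or r)   — double negation
E2: p or not r and not p or not not (not r and (not r or not q))
    = p or not r and not p or not not not r   — absorption
    = p or not r and not p or not r   — double negation
    = p or not r   — absorption
These differ: at p=1, q=0, r=0, E1 = 0 but E2 = 1.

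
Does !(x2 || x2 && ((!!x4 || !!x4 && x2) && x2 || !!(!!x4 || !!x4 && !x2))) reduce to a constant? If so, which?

!(x2 || x2 && ((!!x4 || !!x4 && x2) && x2 || !!(!!x4 || !!x4 && !x2)))
= !(x2 || x2 && ((!!x4 || !!x4 && x2) && x2 || !!!!x4))   (absorption)
= !(x2 || x2 && ((!!x4 || !!x4 && x2) && x2 || !!x4))   (double negation)
= !(x2 || x2 && (!!x4 && x2 || !!x4))   (absorption)
= !(x2 || x2 && !!x4)   (absorption)
= !(x2 || x2 && x4)   (double negation)
= !x2   (absorption)
This depends on x2, so it is not a constant.

no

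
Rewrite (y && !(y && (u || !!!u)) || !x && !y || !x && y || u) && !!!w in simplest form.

(!x || u) && !w

(y && !(y && (u || !!!u)) || !x && !y || !x && y || u) && !!!w
= (y && !(y && (u || !u)) || !x && !y || !x && y || u) && !!!w   — double negation
= (y && !y || !x && !y || !x && y || u) && !!!w   — complement / identity
= (!x && !y || !x && y || u) && !!!w   — complement / identity
= (!x || u) && !!!w   — distribution
= (!x || u) && !w   — double negation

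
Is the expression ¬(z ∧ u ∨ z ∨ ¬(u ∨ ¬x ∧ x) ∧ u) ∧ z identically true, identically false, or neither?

¬(z ∧ u ∨ z ∨ ¬(u ∨ ¬x ∧ x) ∧ u) ∧ z
= ¬(z ∧ u ∨ z ∨ ¬u ∧ u) ∧ z   (complement / identity)
= ¬(z ∧ u ∨ z) ∧ z   (complement / identity)
= ¬z ∧ z   (absorption)
= False   (complement)

identically false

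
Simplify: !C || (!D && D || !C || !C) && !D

!C || (!D && D || !C || !C) && !D
= !C || (!C || !C) && !D
= !C || !C && !D
= !C

!C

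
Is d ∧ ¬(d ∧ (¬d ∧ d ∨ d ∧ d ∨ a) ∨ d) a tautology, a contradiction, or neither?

d ∧ ¬(d ∧ (¬d ∧ d ∨ d ∧ d ∨ a) ∨ d)
= d ∧ ¬(d ∧ (d ∨ a) ∨ d)
= d ∧ ¬(d ∨ d)
= d ∧ ¬d
= False

contradiction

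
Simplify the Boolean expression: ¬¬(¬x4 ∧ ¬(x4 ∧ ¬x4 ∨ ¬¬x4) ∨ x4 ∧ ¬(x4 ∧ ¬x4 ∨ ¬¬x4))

¬¬(¬x4 ∧ ¬(x4 ∧ ¬x4 ∨ ¬¬x4) ∨ x4 ∧ ¬(x4 ∧ ¬x4 ∨ ¬¬x4))
= ¬¬¬(x4 ∧ ¬x4 ∨ ¬¬x4)   (distribution)
= ¬(x4 ∧ ¬x4 ∨ ¬¬x4)   (double negation)
= ¬¬¬x4   (complement / identity)
= ¬x4   (double negation)

¬x4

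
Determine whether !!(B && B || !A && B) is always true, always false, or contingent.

!!(B && B || !A && B)
= B && B || !A && B
= (B || !A) && B
= B
This depends on B, so it is not a constant.

contingent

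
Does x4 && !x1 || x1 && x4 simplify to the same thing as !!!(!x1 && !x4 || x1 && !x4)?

Yes

E1: x4 && !x1 || x1 && x4
    = x4
E2: !!!(!x1 && !x4 || x1 && !x4)
    = !!!!x4
    = !!x4
    = x4
Both reduce to x4, so they are equivalent.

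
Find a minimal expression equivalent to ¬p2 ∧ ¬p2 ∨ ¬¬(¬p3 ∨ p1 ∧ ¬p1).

¬p2 ∧ ¬p2 ∨ ¬¬(¬p3 ∨ p1 ∧ ¬p1)
= ¬p2 ∧ ¬p2 ∨ ¬¬¬p3   [complement / identity]
= ¬p2 ∧ ¬p2 ∨ ¬p3   [double negation]
= ¬p2 ∨ ¬p3   [idempotence]

¬p2 ∨ ¬p3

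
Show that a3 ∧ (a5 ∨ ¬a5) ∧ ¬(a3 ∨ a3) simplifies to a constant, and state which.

False

a3 ∧ (a5 ∨ ¬a5) ∧ ¬(a3 ∨ a3)
= a3 ∧ (a5 ∨ ¬a5) ∧ ¬a3   [idempotence]
= a3 ∧ ¬a3   [complement / identity]
= False   [complement]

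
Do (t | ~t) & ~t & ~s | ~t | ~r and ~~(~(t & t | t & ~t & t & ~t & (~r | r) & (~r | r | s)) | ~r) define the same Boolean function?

E1: (t | ~t) & ~t & ~s | ~t | ~r
    = ~t & ~s | ~t | ~r   — complement / identity
    = ~t | ~r   — absorption
E2: ~~(~(t & t | t & ~t & t & ~t & (~r | r) & (~r | r | s)) | ~r)
    = ~~(~(t & t | t & ~t & t & ~t & (~r | r)) | ~r)   — absorption
    = ~(t & t | t & ~t & t & ~t & (~r | r)) | ~r   — double negation
    = ~(t & t | t & ~t & t & ~t) | ~r   — complement / identity
    = ~(t & t | t & ~t) | ~r   — idempotence
    = ~t | ~r   — distribution
Both reduce to ~t | ~r, so they are equivalent.

Yes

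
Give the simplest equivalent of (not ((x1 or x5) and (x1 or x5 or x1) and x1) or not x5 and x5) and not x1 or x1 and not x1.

(not ((x1 or x5) and (x1 or x5 or x1) and x1) or not x5 and x5) and not x1 or x1 and not x1
= (not ((x1 or x5) and x1) or not x5 and x5) and not x1 or x1 and not x1   [absorption]
= not ((x1 or x5) and x1) and not x1 or x1 and not x1   [complement / identity]
= not x1 and not x1 or x1 and not x1   [absorption]
= not x1   [distribution]

not x1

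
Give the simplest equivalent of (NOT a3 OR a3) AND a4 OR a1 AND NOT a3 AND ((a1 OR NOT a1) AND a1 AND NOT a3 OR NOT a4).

a4 OR a1 AND NOT a3

(NOT a3 OR a3) AND a4 OR a1 AND NOT a3 AND ((a1 OR NOT a1) AND a1 AND NOT a3 OR NOT a4)
= (NOT a3 OR a3) AND a4 OR a1 AND NOT a3 AND (a1 AND NOT a3 OR NOT a4)   (complement / identity)
= (NOT a3 OR a3) AND a4 OR a1 AND NOT a3   (absorption)
= a4 OR a1 AND NOT a3   (complement / identity)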